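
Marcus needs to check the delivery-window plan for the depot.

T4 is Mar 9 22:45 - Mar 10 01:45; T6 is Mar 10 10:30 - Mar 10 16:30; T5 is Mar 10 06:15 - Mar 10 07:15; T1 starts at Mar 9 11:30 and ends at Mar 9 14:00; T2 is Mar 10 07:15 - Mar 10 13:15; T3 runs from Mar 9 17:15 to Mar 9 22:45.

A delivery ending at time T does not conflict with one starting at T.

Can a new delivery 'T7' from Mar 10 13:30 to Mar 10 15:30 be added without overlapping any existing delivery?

No — it overlaps T6

T1: ends Mar 9 14:00 at or before T7 starts Mar 10 13:30 → clear.
T3: ends Mar 9 22:45 at or before T7 starts Mar 10 13:30 → clear.
T4: ends Mar 10 01:45 at or before T7 starts Mar 10 13:30 → clear.
T5: ends Mar 10 07:15 at or before T7 starts Mar 10 13:30 → clear.
T2: ends Mar 10 13:15 at or before T7 starts Mar 10 13:30 → clear.
T6: starts Mar 10 10:30 before T7 ends Mar 10 15:30, and ends Mar 10 16:30 after T7 starts Mar 10 13:30 → overlap.
T7 overlaps T6.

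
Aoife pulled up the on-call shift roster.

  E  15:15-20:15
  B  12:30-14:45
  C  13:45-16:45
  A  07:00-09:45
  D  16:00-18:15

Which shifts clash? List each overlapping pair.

B & C, C & D, C & E, D & E

Two intervals overlap when each starts before the other ends.
Sorted by start: A, B, C, E, D.
B starts after A ends — done with A.
C starts before B ends → B and C overlap.
E starts after B ends — done with B.
E starts before C ends → C and E overlap.
D starts before C ends → C and D overlap.
D starts before E ends → E and D overlap.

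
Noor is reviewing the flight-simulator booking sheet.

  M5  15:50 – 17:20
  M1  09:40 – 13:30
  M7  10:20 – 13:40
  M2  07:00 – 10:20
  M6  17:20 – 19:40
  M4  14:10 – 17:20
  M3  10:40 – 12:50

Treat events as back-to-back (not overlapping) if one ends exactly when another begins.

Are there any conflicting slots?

Sorted by start: M2, M1, M7, M3, M4, M5, M6.
M1 starts before M2 ends → M2 and M1 overlap.
That's a conflict, so the schedule is not conflict-free.

Yes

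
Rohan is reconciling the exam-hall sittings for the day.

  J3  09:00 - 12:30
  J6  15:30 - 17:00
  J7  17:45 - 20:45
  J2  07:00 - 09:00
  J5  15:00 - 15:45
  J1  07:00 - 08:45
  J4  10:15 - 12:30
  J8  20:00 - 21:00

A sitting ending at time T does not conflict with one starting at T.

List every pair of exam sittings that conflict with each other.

J1 & J2, J3 & J4, J5 & J6, J7 & J8

Sorted by start: J1, J2, J3, J4, J5, J6, J7, J8.
J2 starts before J1 ends → J1 and J2 overlap.
J3 starts after J1 ends, so J1 has no further overlaps.
J3 starts exactly when J2 ends (back-to-back, no overlap), so J2 has no further overlaps.
J4 starts before J3 ends → J3 and J4 overlap.
J5 starts after J3 ends, so J3 has no further overlaps.
J5 starts after J4 ends, so J4 has no further overlaps.
J6 starts before J5 ends → J5 and J6 overlap.
J7 starts after J5 ends, so J5 has no further overlaps.
J7 starts after J6 ends, so J6 has no further overlaps.
J8 starts before J7 ends → J7 and J8 overlap.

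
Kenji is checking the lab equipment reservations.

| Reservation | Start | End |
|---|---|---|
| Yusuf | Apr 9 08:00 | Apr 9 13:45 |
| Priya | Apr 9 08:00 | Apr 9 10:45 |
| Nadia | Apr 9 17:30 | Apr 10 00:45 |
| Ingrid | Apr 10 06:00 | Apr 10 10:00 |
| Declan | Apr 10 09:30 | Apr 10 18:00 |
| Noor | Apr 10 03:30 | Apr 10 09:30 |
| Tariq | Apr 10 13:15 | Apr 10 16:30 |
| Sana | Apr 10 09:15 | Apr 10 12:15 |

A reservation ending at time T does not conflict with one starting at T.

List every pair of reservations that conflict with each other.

Declan & Ingrid, Declan & Sana, Declan & Tariq, Ingrid & Noor, Ingrid & Sana, Noor & Sana, Priya & Yusuf

Check each pair: they overlap iff neither finishes before the other starts.
Sorted by start: Yusuf, Priya, Nadia, Noor, Ingrid, Sana, Declan, Tariq.
Priya starts before Yusuf ends → Yusuf and Priya overlap.
Nadia starts after Yusuf ends — done with Yusuf.
Nadia starts after Priya ends — done with Priya.
Noor starts after Nadia ends — done with Nadia.
Ingrid starts before Noor ends → Noor and Ingrid overlap.
Sana starts before Noor ends → Noor and Sana overlap.
Declan starts exactly when Noor ends (back-to-back, no overlap) — done with Noor.
Sana starts before Ingrid ends → Ingrid and Sana overlap.
Declan starts before Ingrid ends → Ingrid and Declan overlap.
Tariq starts after Ingrid ends.
Declan starts before Sana ends → Sana and Declan overlap.
Tariq starts after Sana ends.
Tariq starts before Declan ends → Declan and Tariq overlap.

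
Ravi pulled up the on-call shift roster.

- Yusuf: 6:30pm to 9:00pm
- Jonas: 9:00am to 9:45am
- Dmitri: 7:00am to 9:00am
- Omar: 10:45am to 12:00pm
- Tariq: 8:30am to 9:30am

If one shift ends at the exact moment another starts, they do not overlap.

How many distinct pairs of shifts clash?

2

Sorted by start: Dmitri, Tariq, Jonas, Omar, Yusuf.
Tariq starts before Dmitri ends → Dmitri and Tariq overlap.
Jonas starts exactly when Dmitri ends (back-to-back, no overlap), so nothing later overlaps Dmitri either.
Jonas starts before Tariq ends → Tariq and Jonas overlap.
Omar starts after Tariq ends, so nothing later overlaps Tariq either.
Omar starts after Jonas ends, so nothing later overlaps Jonas either.
Yusuf starts after Omar ends.
Overlapping pairs: Dmitri & Tariq, Jonas & Tariq — 2 in total.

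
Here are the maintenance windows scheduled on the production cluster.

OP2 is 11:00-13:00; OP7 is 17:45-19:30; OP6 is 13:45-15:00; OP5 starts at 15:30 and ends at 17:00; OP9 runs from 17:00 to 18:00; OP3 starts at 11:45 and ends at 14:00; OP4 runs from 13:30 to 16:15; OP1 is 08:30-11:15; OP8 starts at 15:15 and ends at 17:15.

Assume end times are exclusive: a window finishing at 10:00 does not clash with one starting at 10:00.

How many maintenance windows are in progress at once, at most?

Sweep the timeline, counting +1 at each start and −1 at each end (ends before starts at a tie):
08:30 start OP1 → 1
11:00 start OP2 → 2
11:15 end OP1 → 1
11:45 start OP3 → 2
13:00 end OP2 → 1
13:30 start OP4 → 2
13:45 start OP6 → 3
14:00 end OP3 → 2
15:00 end OP6 → 1
15:15 start OP8 → 2
15:30 start OP5 → 3
16:15 end OP4 → 2
17:00 end OP5 → 1
17:00 start OP9 → 2
17:15 end OP8 → 1
17:45 start OP7 → 2
18:00 end OP9 → 1
19:30 end OP7 → 0
Peak is 3, at 13:45 (OP3, OP4, OP6).

3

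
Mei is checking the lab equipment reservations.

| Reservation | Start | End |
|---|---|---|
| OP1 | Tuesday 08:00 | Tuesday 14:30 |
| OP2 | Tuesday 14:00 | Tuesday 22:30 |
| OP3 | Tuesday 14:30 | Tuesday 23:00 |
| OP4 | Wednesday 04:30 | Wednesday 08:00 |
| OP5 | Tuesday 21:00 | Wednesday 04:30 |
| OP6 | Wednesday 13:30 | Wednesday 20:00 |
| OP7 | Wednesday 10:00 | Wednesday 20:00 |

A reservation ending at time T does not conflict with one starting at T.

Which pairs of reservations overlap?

OP1 & OP2, OP2 & OP3, OP2 & OP5, OP3 & OP5, OP6 & OP7

Sorted by start: OP1, OP2, OP3, OP5, OP4, OP7, OP6.
OP2 starts before OP1 ends → OP1 and OP2 overlap.
OP3 starts exactly when OP1 ends (back-to-back, no overlap), so nothing later overlaps OP1 either.
OP3 starts before OP2 ends → OP2 and OP3 overlap.
OP5 starts before OP2 ends → OP2 and OP5 overlap.
OP4 starts after OP2 ends, so nothing later overlaps OP2 either.
OP5 starts before OP3 ends → OP3 and OP5 overlap.
OP4 starts after OP3 ends, so nothing later overlaps OP3 either.
OP4 starts exactly when OP5 ends (back-to-back, no overlap), so nothing later overlaps OP5 either.
OP7 starts after OP4 ends, so nothing later overlaps OP4 either.
OP6 starts before OP7 ends → OP7 and OP6 overlap.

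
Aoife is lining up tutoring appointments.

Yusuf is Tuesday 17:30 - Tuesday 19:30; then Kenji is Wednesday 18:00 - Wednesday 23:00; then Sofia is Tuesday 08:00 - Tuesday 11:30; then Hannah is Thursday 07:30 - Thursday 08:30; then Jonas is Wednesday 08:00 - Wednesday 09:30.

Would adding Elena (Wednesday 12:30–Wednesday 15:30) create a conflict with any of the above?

Sofia: ends Tuesday 11:30 at or before Elena starts Wednesday 12:30 → clear.
Yusuf: ends Tuesday 19:30 at or before Elena starts Wednesday 12:30 → clear.
Jonas: ends Wednesday 09:30 at or before Elena starts Wednesday 12:30 → clear.
Kenji: starts Wednesday 18:00 at or after Elena ends Wednesday 15:30 → clear.
Hannah: starts Thursday 07:30 at or after Elena ends Wednesday 15:30 → clear.

No — it doesn't clash with anything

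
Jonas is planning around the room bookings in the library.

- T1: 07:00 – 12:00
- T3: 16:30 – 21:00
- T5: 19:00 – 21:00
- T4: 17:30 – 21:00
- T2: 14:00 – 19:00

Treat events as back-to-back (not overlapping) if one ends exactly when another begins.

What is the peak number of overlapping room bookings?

Sort all start/end points and keep a running count:
07:00 start T1 → 1
12:00 end T1 → 0
14:00 start T2 → 1
16:30 start T3 → 2
17:30 start T4 → 3
19:00 end T2 → 2
19:00 start T5 → 3
21:00 end T3 → 2
21:00 end T4 → 1
21:00 end T5 → 0
Peak is 3, at 17:30 (T2, T3, T4).

3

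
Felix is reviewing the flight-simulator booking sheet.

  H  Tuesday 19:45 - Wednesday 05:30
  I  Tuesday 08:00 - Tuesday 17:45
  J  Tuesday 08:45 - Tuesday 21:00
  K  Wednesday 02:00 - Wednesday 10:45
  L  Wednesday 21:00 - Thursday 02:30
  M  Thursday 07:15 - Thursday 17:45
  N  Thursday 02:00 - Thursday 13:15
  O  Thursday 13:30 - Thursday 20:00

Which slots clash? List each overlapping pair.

H & J, H & K, I & J, L & N, M & N, M & O

Sorted by start: I, J, H, K, L, N, M, O.
J starts before I ends → I and J overlap.
H starts after I ends, so I has no further overlaps.
H starts before J ends → J and H overlap.
K starts after J ends, so J has no further overlaps.
K starts before H ends → H and K overlap.
L starts after H ends, so H has no further overlaps.
L starts after K ends, so K has no further overlaps.
N starts before L ends → L and N overlap.
M starts after L ends, so L has no further overlaps.
M starts before N ends → N and M overlap.
O starts after N ends.
O starts before M ends → M and O overlap.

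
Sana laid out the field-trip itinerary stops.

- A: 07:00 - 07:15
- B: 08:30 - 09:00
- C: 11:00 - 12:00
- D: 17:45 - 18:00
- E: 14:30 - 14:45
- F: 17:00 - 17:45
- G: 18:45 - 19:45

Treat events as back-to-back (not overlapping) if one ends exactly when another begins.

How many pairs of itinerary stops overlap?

Sorted by start: A, B, C, E, F, D, G.
B starts after A ends; A is clear from here.
C starts after B ends; B is clear from here.
E starts after C ends; C is clear from here.
F starts after E ends; E is clear from here.
D starts exactly when F ends (back-to-back, no overlap); F is clear from here.
G starts after D ends.
No pair overlaps.

0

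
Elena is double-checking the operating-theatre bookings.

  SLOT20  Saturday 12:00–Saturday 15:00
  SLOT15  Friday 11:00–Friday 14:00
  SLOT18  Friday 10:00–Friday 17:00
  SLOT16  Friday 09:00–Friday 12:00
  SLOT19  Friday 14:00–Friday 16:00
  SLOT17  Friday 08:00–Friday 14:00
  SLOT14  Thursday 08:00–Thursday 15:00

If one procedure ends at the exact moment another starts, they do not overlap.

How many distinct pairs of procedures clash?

7

Sorted by start: SLOT14, SLOT17, SLOT16, SLOT18, SLOT15, SLOT19, SLOT20.
SLOT17 starts after SLOT14 ends, so SLOT14 has no further overlaps.
SLOT16 starts before SLOT17 ends → SLOT17 and SLOT16 overlap.
SLOT18 starts before SLOT17 ends → SLOT17 and SLOT18 overlap.
SLOT15 starts before SLOT17 ends → SLOT17 and SLOT15 overlap.
SLOT19 starts exactly when SLOT17 ends (back-to-back, no overlap), so SLOT17 has no further overlaps.
SLOT18 starts before SLOT16 ends → SLOT16 and SLOT18 overlap.
SLOT15 starts before SLOT16 ends → SLOT16 and SLOT15 overlap.
SLOT19 starts after SLOT16 ends, so SLOT16 has no further overlaps.
SLOT15 starts before SLOT18 ends → SLOT18 and SLOT15 overlap.
SLOT19 starts before SLOT18 ends → SLOT18 and SLOT19 overlap.
SLOT20 starts after SLOT18 ends.
SLOT19 starts exactly when SLOT15 ends (back-to-back, no overlap), so SLOT15 has no further overlaps.
SLOT20 starts after SLOT19 ends.
Overlapping pairs: SLOT15 & SLOT16, SLOT15 & SLOT17, SLOT15 & SLOT18, SLOT16 & SLOT17, SLOT16 & SLOT18, SLOT17 & SLOT18, SLOT18 & SLOT19 — 7 in total.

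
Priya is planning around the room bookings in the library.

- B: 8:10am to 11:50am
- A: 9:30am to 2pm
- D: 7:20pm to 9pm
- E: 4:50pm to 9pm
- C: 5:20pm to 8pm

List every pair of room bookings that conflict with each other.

Sorted by start: B, A, E, C, D.
A starts before B ends → B and A overlap.
E starts after B ends, so B has no further overlaps.
E starts after A ends, so A has no further overlaps.
C starts before E ends → E and C overlap.
D starts before E ends → E and D overlap.
D starts before C ends → C and D overlap.

A & B, C & D, C & E, D & E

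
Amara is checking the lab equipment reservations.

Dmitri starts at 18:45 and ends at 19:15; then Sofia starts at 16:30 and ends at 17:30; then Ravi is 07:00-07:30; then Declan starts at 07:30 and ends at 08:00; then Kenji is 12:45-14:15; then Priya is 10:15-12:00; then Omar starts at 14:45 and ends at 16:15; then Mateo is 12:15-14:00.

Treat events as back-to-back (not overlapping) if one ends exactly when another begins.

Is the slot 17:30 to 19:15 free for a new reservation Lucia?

No — it overlaps Dmitri

Ravi: ends 07:30 at or before Lucia starts 17:30 → clear.
Declan: ends 08:00 at or before Lucia starts 17:30 → clear.
Priya: ends 12:00 at or before Lucia starts 17:30 → clear.
Mateo: ends 14:00 at or before Lucia starts 17:30 → clear.
Kenji: ends 14:15 at or before Lucia starts 17:30 → clear.
Omar: ends 16:15 at or before Lucia starts 17:30 → clear.
Sofia: ends 17:30 at or before Lucia starts 17:30 → clear.
Dmitri: starts 18:45 before Lucia ends 19:15, and ends 19:15 after Lucia starts 17:30 → overlap.
Lucia overlaps Dmitri.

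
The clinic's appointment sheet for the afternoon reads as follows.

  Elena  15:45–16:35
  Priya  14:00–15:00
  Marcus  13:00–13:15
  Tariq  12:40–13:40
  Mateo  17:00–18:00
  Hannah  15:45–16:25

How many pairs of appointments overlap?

2

Check each pair: they overlap iff neither finishes before the other starts.
Sorted by start: Tariq, Marcus, Priya, Elena, Hannah, Mateo.
Marcus starts before Tariq ends → Tariq and Marcus overlap.
Priya starts after Tariq ends; Tariq is clear from here.
Priya starts after Marcus ends; Marcus is clear from here.
Elena starts after Priya ends; Priya is clear from here.
Hannah starts before Elena ends → Elena and Hannah overlap.
Mateo starts after Elena ends.
Mateo starts after Hannah ends.
Overlapping pairs: Elena & Hannah, Marcus & Tariq — 2 in total.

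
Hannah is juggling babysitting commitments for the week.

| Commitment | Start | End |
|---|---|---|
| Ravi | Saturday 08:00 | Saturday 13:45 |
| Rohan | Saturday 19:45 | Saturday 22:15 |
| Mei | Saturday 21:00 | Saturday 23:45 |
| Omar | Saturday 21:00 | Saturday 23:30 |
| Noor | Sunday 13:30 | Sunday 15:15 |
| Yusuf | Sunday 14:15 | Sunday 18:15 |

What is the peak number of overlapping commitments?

3

Sort all start/end points and keep a running count:
Saturday 08:00 start Ravi → 1
Saturday 13:45 end Ravi → 0
Saturday 19:45 start Rohan → 1
Saturday 21:00 start Mei → 2
Saturday 21:00 start Omar → 3
Saturday 22:15 end Rohan → 2
Saturday 23:30 end Omar → 1
Saturday 23:45 end Mei → 0
Sunday 13:30 start Noor → 1
Sunday 14:15 start Yusuf → 2
Sunday 15:15 end Noor → 1
Sunday 18:15 end Yusuf → 0
Peak is 3, at Saturday 21:00 (Mei, Omar, Rohan).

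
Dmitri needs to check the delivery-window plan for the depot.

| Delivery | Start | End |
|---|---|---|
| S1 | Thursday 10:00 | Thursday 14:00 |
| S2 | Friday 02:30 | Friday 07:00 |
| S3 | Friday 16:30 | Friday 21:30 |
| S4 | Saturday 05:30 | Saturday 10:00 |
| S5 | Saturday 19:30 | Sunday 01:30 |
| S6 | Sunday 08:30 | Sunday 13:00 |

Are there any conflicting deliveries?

No

Sorted by start: S1, S2, S3, S4, S5, S6.
S2 starts after S1 ends — done with S1.
S3 starts after S2 ends — done with S2.
S4 starts after S3 ends — done with S3.
S5 starts after S4 ends — done with S4.
S6 starts after S5 ends.
Every pair is clear; the schedule has no overlaps.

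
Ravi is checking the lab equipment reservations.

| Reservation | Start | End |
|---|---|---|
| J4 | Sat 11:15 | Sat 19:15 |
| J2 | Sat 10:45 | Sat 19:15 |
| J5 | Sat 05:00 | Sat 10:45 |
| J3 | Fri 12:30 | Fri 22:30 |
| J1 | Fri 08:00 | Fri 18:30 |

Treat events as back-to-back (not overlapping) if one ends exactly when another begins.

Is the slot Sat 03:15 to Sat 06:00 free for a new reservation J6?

No — it overlaps J5

J1: ends Fri 18:30 at or before J6 starts Sat 03:15 → clear.
J3: ends Fri 22:30 at or before J6 starts Sat 03:15 → clear.
J5: starts Sat 05:00 before J6 ends Sat 06:00, and ends Sat 10:45 after J6 starts Sat 03:15 → overlap.
J2: starts Sat 10:45 at or after J6 ends Sat 06:00 → clear.
J4: starts Sat 11:15 at or after J6 ends Sat 06:00 → clear.
J6 overlaps J5.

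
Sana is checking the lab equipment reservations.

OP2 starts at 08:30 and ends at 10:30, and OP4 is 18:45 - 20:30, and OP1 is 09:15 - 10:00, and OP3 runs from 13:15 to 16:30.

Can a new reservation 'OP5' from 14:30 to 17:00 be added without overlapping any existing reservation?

OP2: ends 10:30 at or before OP5 starts 14:30 → clear.
OP1: ends 10:00 at or before OP5 starts 14:30 → clear.
OP3: starts 13:15 before OP5 ends 17:00, and ends 16:30 after OP5 starts 14:30 → overlap.
OP4: starts 18:45 at or after OP5 ends 17:00 → clear.
OP5 overlaps OP3.

No — it overlaps OP3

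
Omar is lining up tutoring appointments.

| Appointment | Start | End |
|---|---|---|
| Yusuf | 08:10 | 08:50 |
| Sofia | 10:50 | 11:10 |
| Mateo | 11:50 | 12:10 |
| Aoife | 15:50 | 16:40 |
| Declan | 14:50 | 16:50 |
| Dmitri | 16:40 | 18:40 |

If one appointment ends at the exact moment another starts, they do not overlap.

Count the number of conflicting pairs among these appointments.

Sorted by start: Yusuf, Sofia, Mateo, Declan, Aoife, Dmitri.
Sofia starts after Yusuf ends — done with Yusuf.
Mateo starts after Sofia ends — done with Sofia.
Declan starts after Mateo ends — done with Mateo.
Aoife starts before Declan ends → Declan and Aoife overlap.
Dmitri starts before Declan ends → Declan and Dmitri overlap.
Dmitri starts exactly when Aoife ends (back-to-back, no overlap).
Overlapping pairs: Aoife & Declan, Declan & Dmitri — 2 in total.

2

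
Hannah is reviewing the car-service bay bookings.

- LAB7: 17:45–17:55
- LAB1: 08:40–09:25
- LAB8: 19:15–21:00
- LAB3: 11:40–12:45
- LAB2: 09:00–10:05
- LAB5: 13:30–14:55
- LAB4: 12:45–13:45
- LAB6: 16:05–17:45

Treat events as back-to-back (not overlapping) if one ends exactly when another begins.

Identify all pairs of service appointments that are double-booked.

LAB1 & LAB2, LAB4 & LAB5

Sorted by start: LAB1, LAB2, LAB3, LAB4, LAB5, LAB6, LAB7, LAB8.
LAB2 starts before LAB1 ends → LAB1 and LAB2 overlap.
LAB3 starts after LAB1 ends, so LAB1 has no further overlaps.
LAB3 starts after LAB2 ends, so LAB2 has no further overlaps.
LAB4 starts exactly when LAB3 ends (back-to-back, no overlap), so LAB3 has no further overlaps.
LAB5 starts before LAB4 ends → LAB4 and LAB5 overlap.
LAB6 starts after LAB4 ends, so LAB4 has no further overlaps.
LAB6 starts after LAB5 ends, so LAB5 has no further overlaps.
LAB7 starts exactly when LAB6 ends (back-to-back, no overlap), so LAB6 has no further overlaps.
LAB8 starts after LAB7 ends.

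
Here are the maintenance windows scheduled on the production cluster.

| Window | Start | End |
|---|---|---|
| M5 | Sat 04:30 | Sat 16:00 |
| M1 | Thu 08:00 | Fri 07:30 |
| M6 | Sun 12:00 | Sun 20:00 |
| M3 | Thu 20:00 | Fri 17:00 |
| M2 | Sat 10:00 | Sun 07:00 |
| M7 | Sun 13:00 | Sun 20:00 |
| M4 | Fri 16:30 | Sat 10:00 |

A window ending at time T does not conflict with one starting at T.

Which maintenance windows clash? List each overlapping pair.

M1 & M3, M2 & M5, M3 & M4, M4 & M5, M6 & M7

Sorted by start: M1, M3, M4, M5, M2, M6, M7.
M3 starts before M1 ends → M1 and M3 overlap.
M4 starts after M1 ends, so nothing later overlaps M1 either.
M4 starts before M3 ends → M3 and M4 overlap.
M5 starts after M3 ends, so nothing later overlaps M3 either.
M5 starts before M4 ends → M4 and M5 overlap.
M2 starts exactly when M4 ends (back-to-back, no overlap), so nothing later overlaps M4 either.
M2 starts before M5 ends → M5 and M2 overlap.
M6 starts after M5 ends, so nothing later overlaps M5 either.
M6 starts after M2 ends, so nothing later overlaps M2 either.
M7 starts before M6 ends → M6 and M7 overlap.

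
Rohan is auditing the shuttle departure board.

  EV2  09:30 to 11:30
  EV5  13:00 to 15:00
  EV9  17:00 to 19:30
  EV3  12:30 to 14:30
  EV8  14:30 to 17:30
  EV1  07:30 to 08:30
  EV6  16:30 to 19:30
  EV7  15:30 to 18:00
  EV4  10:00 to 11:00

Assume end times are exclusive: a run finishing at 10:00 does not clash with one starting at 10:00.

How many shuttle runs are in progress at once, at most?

4

Walk through starts and ends in time order (an end at T is processed before a start at T):
07:30 start EV1 → 1
08:30 end EV1 → 0
09:30 start EV2 → 1
10:00 start EV4 → 2
11:00 end EV4 → 1
11:30 end EV2 → 0
12:30 start EV3 → 1
13:00 start EV5 → 2
14:30 end EV3 → 1
14:30 start EV8 → 2
15:00 end EV5 → 1
15:30 start EV7 → 2
16:30 start EV6 → 3
17:00 start EV9 → 4
17:30 end EV8 → 3
18:00 end EV7 → 2
19:30 end EV6 → 1
19:30 end EV9 → 0
Peak is 4, at 17:00 (EV6, EV7, EV8, EV9).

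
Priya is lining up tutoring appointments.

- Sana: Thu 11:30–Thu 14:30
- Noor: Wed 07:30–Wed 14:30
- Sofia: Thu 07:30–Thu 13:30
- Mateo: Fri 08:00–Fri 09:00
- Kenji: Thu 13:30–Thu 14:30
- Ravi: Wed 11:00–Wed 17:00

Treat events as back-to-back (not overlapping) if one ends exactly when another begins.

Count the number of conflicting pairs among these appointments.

3

Sorted by start: Noor, Ravi, Sofia, Sana, Kenji, Mateo.
Ravi starts before Noor ends → Noor and Ravi overlap.
Sofia starts after Noor ends, so Noor has no further overlaps.
Sofia starts after Ravi ends, so Ravi has no further overlaps.
Sana starts before Sofia ends → Sofia and Sana overlap.
Kenji starts exactly when Sofia ends (back-to-back, no overlap), so Sofia has no further overlaps.
Kenji starts before Sana ends → Sana and Kenji overlap.
Mateo starts after Sana ends.
Mateo starts after Kenji ends.
Overlapping pairs: Kenji & Sana, Noor & Ravi, Sana & Sofia — 3 in total.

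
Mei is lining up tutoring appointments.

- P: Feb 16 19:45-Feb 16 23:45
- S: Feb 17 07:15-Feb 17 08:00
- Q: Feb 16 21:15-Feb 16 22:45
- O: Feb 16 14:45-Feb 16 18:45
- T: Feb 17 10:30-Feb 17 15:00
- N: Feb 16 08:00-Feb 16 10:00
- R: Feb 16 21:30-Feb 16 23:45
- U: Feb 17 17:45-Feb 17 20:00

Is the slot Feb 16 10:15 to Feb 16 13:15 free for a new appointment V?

Yes — the slot is free

N: ends Feb 16 10:00 at or before V starts Feb 16 10:15 → clear.
O: starts Feb 16 14:45 at or after V ends Feb 16 13:15 → clear.
P: starts Feb 16 19:45 at or after V ends Feb 16 13:15 → clear.
Q: starts Feb 16 21:15 at or after V ends Feb 16 13:15 → clear.
R: starts Feb 16 21:30 at or after V ends Feb 16 13:15 → clear.
S: starts Feb 17 07:15 at or after V ends Feb 16 13:15 → clear.
T: starts Feb 17 10:30 at or after V ends Feb 16 13:15 → clear.
U: starts Feb 17 17:45 at or after V ends Feb 16 13:15 → clear.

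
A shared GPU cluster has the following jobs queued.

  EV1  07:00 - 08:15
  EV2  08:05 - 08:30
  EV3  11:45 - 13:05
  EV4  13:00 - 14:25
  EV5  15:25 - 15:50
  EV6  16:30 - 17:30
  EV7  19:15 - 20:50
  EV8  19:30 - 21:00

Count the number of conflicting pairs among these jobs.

3

Check each pair: they overlap iff neither finishes before the other starts.
Sorted by start: EV1, EV2, EV3, EV4, EV5, EV6, EV7, EV8.
EV2 starts before EV1 ends → EV1 and EV2 overlap.
EV3 starts after EV1 ends, so EV1 has no further overlaps.
EV3 starts after EV2 ends, so EV2 has no further overlaps.
EV4 starts before EV3 ends → EV3 and EV4 overlap.
EV5 starts after EV3 ends, so EV3 has no further overlaps.
EV5 starts after EV4 ends, so EV4 has no further overlaps.
EV6 starts after EV5 ends, so EV5 has no further overlaps.
EV7 starts after EV6 ends, so EV6 has no further overlaps.
EV8 starts before EV7 ends → EV7 and EV8 overlap.
Overlapping pairs: EV1 & EV2, EV3 & EV4, EV7 & EV8 — 3 in total.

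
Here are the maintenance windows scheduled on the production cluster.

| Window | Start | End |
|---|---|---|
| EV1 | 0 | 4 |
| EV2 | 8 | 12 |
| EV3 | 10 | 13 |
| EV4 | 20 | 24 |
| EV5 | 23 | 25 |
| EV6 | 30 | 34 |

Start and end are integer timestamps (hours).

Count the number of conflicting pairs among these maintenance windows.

Sorted by start: EV1, EV2, EV3, EV4, EV5, EV6.
EV2 starts after EV1 ends — done with EV1.
EV3 starts before EV2 ends → EV2 and EV3 overlap.
EV4 starts after EV2 ends — done with EV2.
EV4 starts after EV3 ends — done with EV3.
EV5 starts before EV4 ends → EV4 and EV5 overlap.
EV6 starts after EV4 ends.
EV6 starts after EV5 ends.
Overlapping pairs: EV2 & EV3, EV4 & EV5 — 2 in total.

2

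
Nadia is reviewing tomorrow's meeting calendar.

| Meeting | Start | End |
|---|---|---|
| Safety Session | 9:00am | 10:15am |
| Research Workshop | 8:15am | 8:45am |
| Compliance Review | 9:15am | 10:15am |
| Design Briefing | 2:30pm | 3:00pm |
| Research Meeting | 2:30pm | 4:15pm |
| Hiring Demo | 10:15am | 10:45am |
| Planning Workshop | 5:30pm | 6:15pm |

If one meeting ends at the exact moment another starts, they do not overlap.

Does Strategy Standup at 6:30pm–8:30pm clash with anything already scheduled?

No — it doesn't clash with anything

Research Workshop: ends 8:45am at or before Strategy Standup starts 6:30pm → clear.
Safety Session: ends 10:15am at or before Strategy Standup starts 6:30pm → clear.
Compliance Review: ends 10:15am at or before Strategy Standup starts 6:30pm → clear.
Hiring Demo: ends 10:45am at or before Strategy Standup starts 6:30pm → clear.
Design Briefing: ends 3:00pm at or before Strategy Standup starts 6:30pm → clear.
Research Meeting: ends 4:15pm at or before Strategy Standup starts 6:30pm → clear.
Planning Workshop: ends 6:15pm at or before Strategy Standup starts 6:30pm → clear.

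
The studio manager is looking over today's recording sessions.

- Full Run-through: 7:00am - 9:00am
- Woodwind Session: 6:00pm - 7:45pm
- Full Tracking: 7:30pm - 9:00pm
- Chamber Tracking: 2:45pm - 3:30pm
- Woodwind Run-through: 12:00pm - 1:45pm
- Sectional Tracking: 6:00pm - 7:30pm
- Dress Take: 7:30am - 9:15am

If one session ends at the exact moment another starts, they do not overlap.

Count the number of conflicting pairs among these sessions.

3

Sorted by start: Full Run-through, Dress Take, Woodwind Run-through, Chamber Tracking, Sectional Tracking, Woodwind Session, Full Tracking.
Dress Take starts before Full Run-through ends → Full Run-through and Dress Take overlap.
Woodwind Run-through starts after Full Run-through ends, so Full Run-through has no further overlaps.
Woodwind Run-through starts after Dress Take ends, so Dress Take has no further overlaps.
Chamber Tracking starts after Woodwind Run-through ends, so Woodwind Run-through has no further overlaps.
Sectional Tracking starts after Chamber Tracking ends, so Chamber Tracking has no further overlaps.
Woodwind Session starts before Sectional Tracking ends → Sectional Tracking and Woodwind Session overlap.
Full Tracking starts exactly when Sectional Tracking ends (back-to-back, no overlap).
Full Tracking starts before Woodwind Session ends → Woodwind Session and Full Tracking overlap.
Overlapping pairs: Dress Take & Full Run-through, Full Tracking & Woodwind Session, Sectional Tracking & Woodwind Session — 3 in total.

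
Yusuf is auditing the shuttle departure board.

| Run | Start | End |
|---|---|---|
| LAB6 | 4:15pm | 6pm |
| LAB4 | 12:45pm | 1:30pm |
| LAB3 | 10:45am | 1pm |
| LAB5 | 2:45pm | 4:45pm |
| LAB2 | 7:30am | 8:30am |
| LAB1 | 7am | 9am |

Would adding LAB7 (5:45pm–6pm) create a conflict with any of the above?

LAB1: ends 9am at or before LAB7 starts 5:45pm → clear.
LAB2: ends 8:30am at or before LAB7 starts 5:45pm → clear.
LAB3: ends 1pm at or before LAB7 starts 5:45pm → clear.
LAB4: ends 1:30pm at or before LAB7 starts 5:45pm → clear.
LAB5: ends 4:45pm at or before LAB7 starts 5:45pm → clear.
LAB6: starts 4:15pm before LAB7 ends 6pm, and ends 6pm after LAB7 starts 5:45pm → overlap.
LAB7 overlaps LAB6.

Yes — it overlaps LAB6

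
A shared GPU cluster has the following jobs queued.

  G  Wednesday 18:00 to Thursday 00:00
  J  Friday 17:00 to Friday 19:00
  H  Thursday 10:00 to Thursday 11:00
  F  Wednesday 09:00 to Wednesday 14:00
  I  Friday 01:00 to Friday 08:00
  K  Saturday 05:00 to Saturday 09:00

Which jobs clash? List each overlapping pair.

none

Check each pair: they overlap iff neither finishes before the other starts.
Sorted by start: F, G, H, I, J, K.
G starts after F ends, so F has no further overlaps.
H starts after G ends, so G has no further overlaps.
I starts after H ends, so H has no further overlaps.
J starts after I ends, so I has no further overlaps.
K starts after J ends.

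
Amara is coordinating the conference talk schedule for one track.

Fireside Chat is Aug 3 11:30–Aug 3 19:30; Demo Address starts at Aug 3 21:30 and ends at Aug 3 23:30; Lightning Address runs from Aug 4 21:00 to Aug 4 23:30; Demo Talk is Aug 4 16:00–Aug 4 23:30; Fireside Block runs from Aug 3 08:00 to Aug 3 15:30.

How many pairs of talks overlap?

2

Sorted by start: Fireside Block, Fireside Chat, Demo Address, Demo Talk, Lightning Address.
Fireside Chat starts before Fireside Block ends → Fireside Block and Fireside Chat overlap.
Demo Address starts after Fireside Block ends, so Fireside Block has no further overlaps.
Demo Address starts after Fireside Chat ends, so Fireside Chat has no further overlaps.
Demo Talk starts after Demo Address ends, so Demo Address has no further overlaps.
Lightning Address starts before Demo Talk ends → Demo Talk and Lightning Address overlap.
Overlapping pairs: Demo Talk & Lightning Address, Fireside Block & Fireside Chat — 2 in total.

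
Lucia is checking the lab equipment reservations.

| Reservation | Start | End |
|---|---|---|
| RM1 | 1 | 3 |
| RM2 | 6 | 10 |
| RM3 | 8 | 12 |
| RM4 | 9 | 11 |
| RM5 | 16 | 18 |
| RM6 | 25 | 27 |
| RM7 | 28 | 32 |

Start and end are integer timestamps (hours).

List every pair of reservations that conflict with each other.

RM2 & RM3, RM2 & RM4, RM3 & RM4

Sorted by start: RM1, RM2, RM3, RM4, RM5, RM6, RM7.
RM2 starts after RM1 ends — done with RM1.
RM3 starts before RM2 ends → RM2 and RM3 overlap.
RM4 starts before RM2 ends → RM2 and RM4 overlap.
RM5 starts after RM2 ends — done with RM2.
RM4 starts before RM3 ends → RM3 and RM4 overlap.
RM5 starts after RM3 ends — done with RM3.
RM5 starts after RM4 ends — done with RM4.
RM6 starts after RM5 ends — done with RM5.
RM7 starts after RM6 ends.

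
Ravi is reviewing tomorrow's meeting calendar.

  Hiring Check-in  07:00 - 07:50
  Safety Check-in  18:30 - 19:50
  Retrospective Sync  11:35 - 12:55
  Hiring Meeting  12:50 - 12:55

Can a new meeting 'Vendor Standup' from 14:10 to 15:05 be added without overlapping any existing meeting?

Hiring Check-in: ends 07:50 at or before Vendor Standup starts 14:10 → clear.
Retrospective Sync: ends 12:55 at or before Vendor Standup starts 14:10 → clear.
Hiring Meeting: ends 12:55 at or before Vendor Standup starts 14:10 → clear.
Safety Check-in: starts 18:30 at or after Vendor Standup ends 15:05 → clear.

Yes — the slot is free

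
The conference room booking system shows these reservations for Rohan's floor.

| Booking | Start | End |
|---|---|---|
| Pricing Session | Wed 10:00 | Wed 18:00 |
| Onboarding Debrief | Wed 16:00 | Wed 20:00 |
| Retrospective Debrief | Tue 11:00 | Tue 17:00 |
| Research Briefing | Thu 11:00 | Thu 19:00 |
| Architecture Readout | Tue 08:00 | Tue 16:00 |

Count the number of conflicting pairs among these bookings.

Sorted by start: Architecture Readout, Retrospective Debrief, Pricing Session, Onboarding Debrief, Research Briefing.
Retrospective Debrief starts before Architecture Readout ends → Architecture Readout and Retrospective Debrief overlap.
Pricing Session starts after Architecture Readout ends; Architecture Readout is clear from here.
Pricing Session starts after Retrospective Debrief ends; Retrospective Debrief is clear from here.
Onboarding Debrief starts before Pricing Session ends → Pricing Session and Onboarding Debrief overlap.
Research Briefing starts after Pricing Session ends.
Research Briefing starts after Onboarding Debrief ends.
Overlapping pairs: Architecture Readout & Retrospective Debrief, Onboarding Debrief & Pricing Session — 2 in total.

2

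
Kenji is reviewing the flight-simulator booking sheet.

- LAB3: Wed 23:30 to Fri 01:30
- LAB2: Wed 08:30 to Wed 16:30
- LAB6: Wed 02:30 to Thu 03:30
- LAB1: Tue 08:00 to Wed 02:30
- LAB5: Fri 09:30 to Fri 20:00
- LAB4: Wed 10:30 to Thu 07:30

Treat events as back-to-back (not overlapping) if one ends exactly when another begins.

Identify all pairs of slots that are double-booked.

Check each pair: they overlap iff neither finishes before the other starts.
Sorted by start: LAB1, LAB6, LAB2, LAB4, LAB3, LAB5.
LAB6 starts exactly when LAB1 ends (back-to-back, no overlap); LAB1 is clear from here.
LAB2 starts before LAB6 ends → LAB6 and LAB2 overlap.
LAB4 starts before LAB6 ends → LAB6 and LAB4 overlap.
LAB3 starts before LAB6 ends → LAB6 and LAB3 overlap.
LAB5 starts after LAB6 ends.
LAB4 starts before LAB2 ends → LAB2 and LAB4 overlap.
LAB3 starts after LAB2 ends; LAB2 is clear from here.
LAB3 starts before LAB4 ends → LAB4 and LAB3 overlap.
LAB5 starts after LAB4 ends.
LAB5 starts after LAB3 ends.

LAB2 & LAB4, LAB2 & LAB6, LAB3 & LAB4, LAB3 & LAB6, LAB4 & LAB6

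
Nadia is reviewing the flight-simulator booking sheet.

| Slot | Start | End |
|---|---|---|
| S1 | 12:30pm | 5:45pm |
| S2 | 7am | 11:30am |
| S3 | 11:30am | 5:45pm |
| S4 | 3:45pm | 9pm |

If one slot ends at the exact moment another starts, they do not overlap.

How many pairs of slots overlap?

3

Sorted by start: S2, S3, S1, S4.
S3 starts exactly when S2 ends (back-to-back, no overlap), so nothing later overlaps S2 either.
S1 starts before S3 ends → S3 and S1 overlap.
S4 starts before S3 ends → S3 and S4 overlap.
S4 starts before S1 ends → S1 and S4 overlap.
Overlapping pairs: S1 & S3, S1 & S4, S3 & S4 — 3 in total.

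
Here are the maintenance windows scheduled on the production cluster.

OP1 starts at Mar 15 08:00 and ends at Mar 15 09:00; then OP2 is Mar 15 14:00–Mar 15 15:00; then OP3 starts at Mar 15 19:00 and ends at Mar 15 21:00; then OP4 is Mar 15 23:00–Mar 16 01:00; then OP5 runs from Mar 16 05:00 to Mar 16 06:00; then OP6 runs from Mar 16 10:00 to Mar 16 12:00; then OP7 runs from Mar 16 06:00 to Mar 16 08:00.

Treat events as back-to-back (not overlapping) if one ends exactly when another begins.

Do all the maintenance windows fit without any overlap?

Sorted by start: OP1, OP2, OP3, OP4, OP5, OP7, OP6.
OP2 starts after OP1 ends; OP1 is clear from here.
OP3 starts after OP2 ends; OP2 is clear from here.
OP4 starts after OP3 ends; OP3 is clear from here.
OP5 starts after OP4 ends; OP4 is clear from here.
OP7 starts exactly when OP5 ends (back-to-back, no overlap); OP5 is clear from here.
OP6 starts after OP7 ends.
Every pair is clear; the schedule has no overlaps.

Yes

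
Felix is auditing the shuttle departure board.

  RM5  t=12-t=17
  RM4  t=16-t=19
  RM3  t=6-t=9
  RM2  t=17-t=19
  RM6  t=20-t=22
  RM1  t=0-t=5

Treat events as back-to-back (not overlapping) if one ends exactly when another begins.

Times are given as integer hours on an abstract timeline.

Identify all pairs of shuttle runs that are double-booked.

Sorted by start: RM1, RM3, RM5, RM4, RM2, RM6.
RM3 starts after RM1 ends — done with RM1.
RM5 starts after RM3 ends — done with RM3.
RM4 starts before RM5 ends → RM5 and RM4 overlap.
RM2 starts exactly when RM5 ends (back-to-back, no overlap) — done with RM5.
RM2 starts before RM4 ends → RM4 and RM2 overlap.
RM6 starts after RM4 ends.
RM6 starts after RM2 ends.

RM2 & RM4, RM4 & RM5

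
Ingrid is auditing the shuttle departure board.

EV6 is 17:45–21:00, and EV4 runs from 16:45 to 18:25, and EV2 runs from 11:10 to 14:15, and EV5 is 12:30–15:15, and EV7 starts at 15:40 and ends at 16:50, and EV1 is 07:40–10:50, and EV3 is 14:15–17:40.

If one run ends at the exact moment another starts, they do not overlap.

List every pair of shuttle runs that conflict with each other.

Sorted by start: EV1, EV2, EV5, EV3, EV7, EV4, EV6.
EV2 starts after EV1 ends — done with EV1.
EV5 starts before EV2 ends → EV2 and EV5 overlap.
EV3 starts exactly when EV2 ends (back-to-back, no overlap) — done with EV2.
EV3 starts before EV5 ends → EV5 and EV3 overlap.
EV7 starts after EV5 ends — done with EV5.
EV7 starts before EV3 ends → EV3 and EV7 overlap.
EV4 starts before EV3 ends → EV3 and EV4 overlap.
EV6 starts after EV3 ends.
EV4 starts before EV7 ends → EV7 and EV4 overlap.
EV6 starts after EV7 ends.
EV6 starts before EV4 ends → EV4 and EV6 overlap.

EV2 & EV5, EV3 & EV4, EV3 & EV5, EV3 & EV7, EV4 & EV6, EV4 & EV7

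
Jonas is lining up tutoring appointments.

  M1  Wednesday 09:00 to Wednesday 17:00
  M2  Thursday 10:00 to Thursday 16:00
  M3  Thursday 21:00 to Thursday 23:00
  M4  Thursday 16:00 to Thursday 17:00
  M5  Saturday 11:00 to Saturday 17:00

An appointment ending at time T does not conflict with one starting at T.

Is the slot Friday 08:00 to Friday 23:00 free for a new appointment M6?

Yes — the slot is free

M1: ends Wednesday 17:00 at or before M6 starts Friday 08:00 → clear.
M2: ends Thursday 16:00 at or before M6 starts Friday 08:00 → clear.
M4: ends Thursday 17:00 at or before M6 starts Friday 08:00 → clear.
M3: ends Thursday 23:00 at or before M6 starts Friday 08:00 → clear.
M5: starts Saturday 11:00 at or after M6 ends Friday 23:00 → clear.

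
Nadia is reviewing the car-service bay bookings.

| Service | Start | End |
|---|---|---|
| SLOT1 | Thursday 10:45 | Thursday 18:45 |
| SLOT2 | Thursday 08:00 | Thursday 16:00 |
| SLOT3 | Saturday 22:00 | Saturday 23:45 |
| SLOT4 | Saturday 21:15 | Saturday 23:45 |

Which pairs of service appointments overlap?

SLOT1 & SLOT2, SLOT3 & SLOT4

Two intervals overlap when each starts before the other ends.
Sorted by start: SLOT2, SLOT1, SLOT4, SLOT3.
SLOT1 starts before SLOT2 ends → SLOT2 and SLOT1 overlap.
SLOT4 starts after SLOT2 ends — done with SLOT2.
SLOT4 starts after SLOT1 ends — done with SLOT1.
SLOT3 starts before SLOT4 ends → SLOT4 and SLOT3 overlap.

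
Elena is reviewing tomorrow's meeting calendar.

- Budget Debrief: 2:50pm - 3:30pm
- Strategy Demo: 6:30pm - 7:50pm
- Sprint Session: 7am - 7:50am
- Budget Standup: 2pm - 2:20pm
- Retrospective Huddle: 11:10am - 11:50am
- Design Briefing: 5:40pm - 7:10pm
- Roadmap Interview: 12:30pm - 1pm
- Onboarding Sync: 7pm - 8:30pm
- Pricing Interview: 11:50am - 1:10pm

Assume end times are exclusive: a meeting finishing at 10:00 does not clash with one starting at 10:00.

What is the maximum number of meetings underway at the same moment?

Walk through starts and ends in time order (an end at T is processed before a start at T):
7am start Sprint Session → 1
7:50am end Sprint Session → 0
11:10am start Retrospective Huddle → 1
11:50am end Retrospective Huddle → 0
11:50am start Pricing Interview → 1
12:30pm start Roadmap Interview → 2
1pm end Roadmap Interview → 1
1:10pm end Pricing Interview → 0
2pm start Budget Standup → 1
2:20pm end Budget Standup → 0
2:50pm start Budget Debrief → 1
3:30pm end Budget Debrief → 0
5:40pm start Design Briefing → 1
6:30pm start Strategy Demo → 2
7pm start Onboarding Sync → 3
7:10pm end Design Briefing → 2
7:50pm end Strategy Demo → 1
8:30pm end Onboarding Sync → 0
Peak is 3, at 7pm (Design Briefing, Onboarding Sync, Strategy Demo).

3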